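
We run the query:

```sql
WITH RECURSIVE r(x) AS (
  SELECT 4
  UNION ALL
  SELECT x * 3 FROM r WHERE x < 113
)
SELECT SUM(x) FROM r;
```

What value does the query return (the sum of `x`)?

484

Base: x=4.
Iteration 1: 4 < 113 holds -> x = 4 * 3 = 12.
Iteration 2: 12 < 113 holds -> x = 12 * 3 = 36.
Iteration 3: 36 < 113 holds -> x = 36 * 3 = 108.
Iteration 4: 108 < 113 holds -> x = 108 * 3 = 324.
Iteration 5: 324 < 113 fails; recursion stops.
SUM(x) = 4 + 12 + 36 + 108 + 324 = 484.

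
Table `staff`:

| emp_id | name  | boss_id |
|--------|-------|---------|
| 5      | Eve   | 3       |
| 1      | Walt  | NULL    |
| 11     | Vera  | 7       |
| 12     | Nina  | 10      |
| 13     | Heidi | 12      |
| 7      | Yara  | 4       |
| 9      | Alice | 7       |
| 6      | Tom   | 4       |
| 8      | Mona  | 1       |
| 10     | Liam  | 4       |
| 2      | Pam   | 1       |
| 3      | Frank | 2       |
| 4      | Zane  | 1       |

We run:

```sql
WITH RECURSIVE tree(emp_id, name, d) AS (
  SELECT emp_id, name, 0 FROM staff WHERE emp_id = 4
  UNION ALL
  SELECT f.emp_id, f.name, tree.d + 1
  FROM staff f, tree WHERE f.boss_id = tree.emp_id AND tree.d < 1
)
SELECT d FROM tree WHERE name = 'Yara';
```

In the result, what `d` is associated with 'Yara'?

1

Base: emp_id=4 (Zane) at d 0.
Iteration 1: rows with boss_id in {4} -> Tom (id 6, d 1), Yara (id 7, d 1), Liam (id 10, d 1).
Iteration 2: d < 1 fails for all current rows; recursion stops.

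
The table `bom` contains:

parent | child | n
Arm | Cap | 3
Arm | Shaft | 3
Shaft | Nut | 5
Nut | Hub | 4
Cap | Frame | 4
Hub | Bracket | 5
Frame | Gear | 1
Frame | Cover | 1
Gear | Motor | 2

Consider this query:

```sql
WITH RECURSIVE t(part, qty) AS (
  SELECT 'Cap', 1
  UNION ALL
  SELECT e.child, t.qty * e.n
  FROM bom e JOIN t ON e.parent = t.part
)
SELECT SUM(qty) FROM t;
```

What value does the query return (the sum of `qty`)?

21

Base: (Cap, qty=1).
Iteration 1: components of {Cap} -> Frame = 1*4 = 4.
Iteration 2: components of {Frame} -> Cover = 4*1 = 4, Gear = 4*1 = 4.
Iteration 3: components of {Cover,Gear} -> Motor = 4*2 = 8.
Iteration 4: no further components; recursion stops.
SUM(qty) = 1 + 4 + 4 + 4 + 8 = 21.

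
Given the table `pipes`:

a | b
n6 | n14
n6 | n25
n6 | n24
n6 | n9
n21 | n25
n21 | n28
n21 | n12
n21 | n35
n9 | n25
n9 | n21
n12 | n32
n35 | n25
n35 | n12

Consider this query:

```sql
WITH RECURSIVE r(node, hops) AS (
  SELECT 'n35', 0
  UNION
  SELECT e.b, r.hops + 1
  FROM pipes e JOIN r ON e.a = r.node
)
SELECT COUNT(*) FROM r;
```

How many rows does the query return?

Base: (n35, hops=0).
Iteration 1: edges from {n35} -> (n12, hops=1), (n25, hops=1).
Iteration 2: edges from {n12,n25} -> (n32, hops=2).
Iteration 3: no outgoing edges from {n32}; recursion stops.
Total rows emitted: 4.

4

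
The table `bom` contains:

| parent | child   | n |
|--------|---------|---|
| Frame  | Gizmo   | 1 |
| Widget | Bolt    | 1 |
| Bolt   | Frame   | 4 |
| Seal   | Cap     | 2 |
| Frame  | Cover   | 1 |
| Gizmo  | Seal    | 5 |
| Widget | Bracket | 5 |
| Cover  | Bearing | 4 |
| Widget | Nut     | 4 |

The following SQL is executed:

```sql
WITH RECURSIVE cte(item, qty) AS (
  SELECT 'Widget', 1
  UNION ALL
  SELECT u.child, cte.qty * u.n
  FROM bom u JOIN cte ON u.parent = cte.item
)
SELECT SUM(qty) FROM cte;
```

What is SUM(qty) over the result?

99

Base: (Widget, qty=1).
Iteration 1: components of {Widget} -> Bolt = 1*1 = 1, Bracket = 1*5 = 5, Nut = 1*4 = 4.
Iteration 2: components of {Bolt,Bracket,Nut} -> Frame = 1*4 = 4.
Iteration 3: components of {Frame} -> Cover = 4*1 = 4, Gizmo = 4*1 = 4.
Iteration 4: components of {Cover,Gizmo} -> Bearing = 4*4 = 16, Seal = 4*5 = 20.
Iteration 5: components of {Bearing,Seal} -> Cap = 20*2 = 40.
Iteration 6: no further components; recursion stops.
SUM(qty) = 1 + 1 + 4 + 5 + 4 + 4 + 4 + 20 + 16 + 40 = 99.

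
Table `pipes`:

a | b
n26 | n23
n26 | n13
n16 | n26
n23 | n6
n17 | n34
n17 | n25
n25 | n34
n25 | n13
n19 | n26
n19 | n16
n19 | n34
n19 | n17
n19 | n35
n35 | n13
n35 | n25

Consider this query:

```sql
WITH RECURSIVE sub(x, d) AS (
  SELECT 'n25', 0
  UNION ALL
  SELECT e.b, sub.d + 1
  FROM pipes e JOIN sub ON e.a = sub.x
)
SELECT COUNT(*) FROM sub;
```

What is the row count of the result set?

Base: (n25, d=0).
Iteration 1: edges from {n25} -> (n13, d=1), (n34, d=1).
Iteration 2: no outgoing edges from {n13,n34}; recursion stops.
Total rows emitted: 3.

3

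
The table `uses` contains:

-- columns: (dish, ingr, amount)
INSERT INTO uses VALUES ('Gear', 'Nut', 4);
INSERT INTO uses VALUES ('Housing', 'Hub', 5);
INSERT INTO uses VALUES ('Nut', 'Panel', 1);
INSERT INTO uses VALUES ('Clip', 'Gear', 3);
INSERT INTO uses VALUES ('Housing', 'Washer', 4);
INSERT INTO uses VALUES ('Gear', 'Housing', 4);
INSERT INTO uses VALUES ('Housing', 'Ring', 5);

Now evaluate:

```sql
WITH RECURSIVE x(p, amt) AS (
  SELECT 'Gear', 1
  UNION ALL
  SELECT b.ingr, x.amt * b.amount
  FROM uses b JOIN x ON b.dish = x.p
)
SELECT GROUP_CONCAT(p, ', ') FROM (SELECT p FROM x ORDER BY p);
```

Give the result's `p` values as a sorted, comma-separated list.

Gear, Housing, Hub, Nut, Panel, Ring, Washer

Base: (Gear, amt=1).
Iteration 1: components of {Gear} -> Housing = 1*4 = 4, Nut = 1*4 = 4.
Iteration 2: components of {Housing,Nut} -> Hub = 4*5 = 20, Panel = 4*1 = 4, Ring = 4*5 = 20, Washer = 4*4 = 16.
Iteration 3: no further components; recursion stops.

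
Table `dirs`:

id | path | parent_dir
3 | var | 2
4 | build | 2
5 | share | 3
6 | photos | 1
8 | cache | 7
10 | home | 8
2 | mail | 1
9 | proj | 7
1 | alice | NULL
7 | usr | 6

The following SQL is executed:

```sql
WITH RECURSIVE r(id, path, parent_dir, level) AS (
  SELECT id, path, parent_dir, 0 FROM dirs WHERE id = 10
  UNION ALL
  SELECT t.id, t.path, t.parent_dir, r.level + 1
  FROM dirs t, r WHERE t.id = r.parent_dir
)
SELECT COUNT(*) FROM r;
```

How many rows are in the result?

Base: id=10 (home), parent_dir=8, level 0.
Iteration 1: join on id=8 -> cache (id 8, parent_dir=7, level 1).
Iteration 2: join on id=7 -> usr (id 7, parent_dir=6, level 2).
Iteration 3: join on id=6 -> photos (id 6, parent_dir=1, level 3).
Iteration 4: join on id=1 -> alice (id 1, parent_dir=NULL, level 4).
Iteration 5: parent_dir is NULL; no match; recursion stops.
Total rows emitted: 5.

5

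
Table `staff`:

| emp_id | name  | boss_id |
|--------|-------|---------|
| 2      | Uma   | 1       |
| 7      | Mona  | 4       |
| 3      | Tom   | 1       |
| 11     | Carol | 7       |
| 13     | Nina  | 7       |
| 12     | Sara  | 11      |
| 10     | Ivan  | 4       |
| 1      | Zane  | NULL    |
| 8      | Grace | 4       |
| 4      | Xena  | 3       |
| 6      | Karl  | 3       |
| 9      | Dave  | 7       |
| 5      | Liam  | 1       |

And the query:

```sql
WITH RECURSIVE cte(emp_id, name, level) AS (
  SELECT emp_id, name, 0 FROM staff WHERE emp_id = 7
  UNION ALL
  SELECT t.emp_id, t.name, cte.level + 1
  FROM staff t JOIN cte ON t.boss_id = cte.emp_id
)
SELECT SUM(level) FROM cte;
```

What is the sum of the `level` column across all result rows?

5

Base: emp_id=7 (Mona) at level 0.
Iteration 1: rows with boss_id in {7} -> Dave (id 9, level 1), Carol (id 11, level 1), Nina (id 13, level 1).
Iteration 2: rows with boss_id in {9,11,13} -> Sara (id 12, level 2).
Iteration 3: no rows with boss_id in {12}; recursion stops.
SUM(level) = 0 + 1 + 1 + 1 + 2 = 5.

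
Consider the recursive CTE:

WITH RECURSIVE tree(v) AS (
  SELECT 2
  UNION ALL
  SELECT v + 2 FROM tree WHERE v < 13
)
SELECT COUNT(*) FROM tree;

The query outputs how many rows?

7

Base: v=2.
Iteration 1: 2 < 13 holds -> v = 2 + 2 = 4.
Iteration 2: 4 < 13 holds -> v = 4 + 2 = 6.
Iteration 3: 6 < 13 holds -> v = 6 + 2 = 8.
Iteration 4: 8 < 13 holds -> v = 8 + 2 = 10.
Iteration 5: 10 < 13 holds -> v = 10 + 2 = 12.
Iteration 6: 12 < 13 holds -> v = 12 + 2 = 14.
Iteration 7: 14 < 13 fails; recursion stops.
Total rows emitted: 7.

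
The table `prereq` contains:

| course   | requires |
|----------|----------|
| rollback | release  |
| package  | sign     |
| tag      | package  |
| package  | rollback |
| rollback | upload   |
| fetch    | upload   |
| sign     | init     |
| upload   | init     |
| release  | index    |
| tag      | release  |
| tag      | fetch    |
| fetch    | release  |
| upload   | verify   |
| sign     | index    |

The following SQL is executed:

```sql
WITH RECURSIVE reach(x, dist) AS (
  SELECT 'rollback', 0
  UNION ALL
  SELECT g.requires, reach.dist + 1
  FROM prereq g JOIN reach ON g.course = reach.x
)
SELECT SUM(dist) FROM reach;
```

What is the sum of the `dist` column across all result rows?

Base: (rollback, dist=0).
Iteration 1: edges from {rollback} -> (release, dist=1), (upload, dist=1).
Iteration 2: edges from {release,upload} -> (index, dist=2), (init, dist=2), (verify, dist=2).
Iteration 3: no outgoing edges from {index,init,verify}; recursion stops.
SUM(dist) = 0 + 1 + 1 + 2 + 2 + 2 = 8.

8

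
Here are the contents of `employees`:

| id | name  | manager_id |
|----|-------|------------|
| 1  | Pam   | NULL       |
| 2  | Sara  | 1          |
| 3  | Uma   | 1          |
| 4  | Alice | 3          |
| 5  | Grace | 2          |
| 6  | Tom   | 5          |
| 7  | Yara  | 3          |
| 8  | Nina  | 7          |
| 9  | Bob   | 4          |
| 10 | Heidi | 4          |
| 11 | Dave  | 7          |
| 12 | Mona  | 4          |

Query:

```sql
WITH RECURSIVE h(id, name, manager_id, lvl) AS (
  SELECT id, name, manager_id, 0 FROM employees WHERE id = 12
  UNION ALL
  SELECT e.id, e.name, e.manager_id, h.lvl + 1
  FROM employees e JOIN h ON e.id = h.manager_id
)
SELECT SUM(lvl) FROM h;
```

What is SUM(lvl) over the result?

Base: id=12 (Mona), manager_id=4, lvl 0.
Iteration 1: join on id=4 -> Alice (id 4, manager_id=3, lvl 1).
Iteration 2: join on id=3 -> Uma (id 3, manager_id=1, lvl 2).
Iteration 3: join on id=1 -> Pam (id 1, manager_id=NULL, lvl 3).
Iteration 4: manager_id is NULL; no match; recursion stops.
SUM(lvl) = 0 + 1 + 2 + 3 = 6.

6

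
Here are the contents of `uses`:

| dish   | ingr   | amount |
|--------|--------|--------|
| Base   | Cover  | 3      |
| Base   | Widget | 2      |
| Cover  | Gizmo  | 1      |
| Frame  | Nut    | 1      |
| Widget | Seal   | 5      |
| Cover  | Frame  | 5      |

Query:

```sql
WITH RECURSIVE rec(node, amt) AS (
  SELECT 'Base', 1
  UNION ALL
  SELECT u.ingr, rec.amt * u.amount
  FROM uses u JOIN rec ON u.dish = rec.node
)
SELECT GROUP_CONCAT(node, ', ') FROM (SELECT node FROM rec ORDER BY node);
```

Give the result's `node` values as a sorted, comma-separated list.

Base, Cover, Frame, Gizmo, Nut, Seal, Widget

Base: (Base, amt=1).
Iteration 1: components of {Base} -> Cover = 1*3 = 3, Widget = 1*2 = 2.
Iteration 2: components of {Cover,Widget} -> Frame = 3*5 = 15, Gizmo = 3*1 = 3, Seal = 2*5 = 10.
Iteration 3: components of {Frame,Gizmo,Seal} -> Nut = 15*1 = 15.
Iteration 4: no further components; recursion stops.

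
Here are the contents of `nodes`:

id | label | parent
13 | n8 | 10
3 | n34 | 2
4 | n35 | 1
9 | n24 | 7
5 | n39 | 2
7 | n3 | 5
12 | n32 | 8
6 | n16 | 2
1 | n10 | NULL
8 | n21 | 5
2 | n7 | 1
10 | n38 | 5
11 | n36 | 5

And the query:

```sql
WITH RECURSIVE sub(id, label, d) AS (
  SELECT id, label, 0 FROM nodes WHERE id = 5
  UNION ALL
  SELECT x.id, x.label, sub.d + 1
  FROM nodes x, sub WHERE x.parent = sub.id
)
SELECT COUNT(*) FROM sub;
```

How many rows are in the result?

8

Base: id=5 (n39) at d 0.
Iteration 1: rows with parent in {5} -> n3 (id 7, d 1), n21 (id 8, d 1), n38 (id 10, d 1), n36 (id 11, d 1).
Iteration 2: rows with parent in {7,8,10,11} -> n24 (id 9, d 2), n32 (id 12, d 2), n8 (id 13, d 2).
Iteration 3: no rows with parent in {9,12,13}; recursion stops.
Total rows emitted: 8.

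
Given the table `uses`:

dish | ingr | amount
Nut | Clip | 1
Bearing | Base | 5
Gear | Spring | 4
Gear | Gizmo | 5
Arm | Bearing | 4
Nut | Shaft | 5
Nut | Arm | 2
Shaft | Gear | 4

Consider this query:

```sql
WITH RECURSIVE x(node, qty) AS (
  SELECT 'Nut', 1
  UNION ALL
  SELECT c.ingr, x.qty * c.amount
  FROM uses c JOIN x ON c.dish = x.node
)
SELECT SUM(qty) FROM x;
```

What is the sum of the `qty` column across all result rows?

Base: (Nut, qty=1).
Iteration 1: components of {Nut} -> Arm = 1*2 = 2, Clip = 1*1 = 1, Shaft = 1*5 = 5.
Iteration 2: components of {Arm,Clip,Shaft} -> Bearing = 2*4 = 8, Gear = 5*4 = 20.
Iteration 3: components of {Bearing,Gear} -> Base = 8*5 = 40, Gizmo = 20*5 = 100, Spring = 20*4 = 80.
Iteration 4: no further components; recursion stops.
SUM(qty) = 1 + 1 + 5 + 2 + 20 + 8 + 80 + 100 + 40 = 257.

257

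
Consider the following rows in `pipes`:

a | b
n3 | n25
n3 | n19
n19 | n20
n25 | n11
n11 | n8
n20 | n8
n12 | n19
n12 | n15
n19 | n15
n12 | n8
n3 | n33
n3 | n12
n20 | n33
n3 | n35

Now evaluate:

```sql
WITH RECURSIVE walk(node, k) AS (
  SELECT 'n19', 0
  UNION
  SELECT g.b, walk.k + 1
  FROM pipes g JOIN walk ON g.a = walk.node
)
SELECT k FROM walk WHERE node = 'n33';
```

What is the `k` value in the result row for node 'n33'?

Base: (n19, k=0).
Iteration 1: edges from {n19} -> (n15, k=1), (n20, k=1).
Iteration 2: edges from {n15,n20} -> (n33, k=2), (n8, k=2).
Iteration 3: no outgoing edges from {n33,n8}; recursion stops.

2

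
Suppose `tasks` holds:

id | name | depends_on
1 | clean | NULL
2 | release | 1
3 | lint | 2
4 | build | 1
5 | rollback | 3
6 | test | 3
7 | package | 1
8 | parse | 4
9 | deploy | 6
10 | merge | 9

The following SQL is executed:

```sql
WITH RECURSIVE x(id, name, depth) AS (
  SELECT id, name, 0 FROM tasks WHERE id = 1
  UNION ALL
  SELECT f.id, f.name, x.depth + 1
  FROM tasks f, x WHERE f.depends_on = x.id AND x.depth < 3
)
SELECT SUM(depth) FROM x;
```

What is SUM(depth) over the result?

Base: id=1 (clean) at depth 0.
Iteration 1: rows with depends_on in {1} -> release (id 2, depth 1), build (id 4, depth 1), package (id 7, depth 1).
Iteration 2: rows with depends_on in {2,4,7} -> lint (id 3, depth 2), parse (id 8, depth 2).
Iteration 3: rows with depends_on in {3,8} -> rollback (id 5, depth 3), test (id 6, depth 3).
Iteration 4: depth < 3 fails for all current rows; recursion stops.
SUM(depth) = 0 + 1 + 1 + 1 + 2 + 2 + 3 + 3 = 13.

13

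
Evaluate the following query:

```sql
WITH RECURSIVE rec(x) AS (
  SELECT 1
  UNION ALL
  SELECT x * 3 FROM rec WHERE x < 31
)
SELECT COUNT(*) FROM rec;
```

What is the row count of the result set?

Base: x=1.
Iteration 1: 1 < 31 holds -> x = 1 * 3 = 3.
Iteration 2: 3 < 31 holds -> x = 3 * 3 = 9.
Iteration 3: 9 < 31 holds -> x = 9 * 3 = 27.
Iteration 4: 27 < 31 holds -> x = 27 * 3 = 81.
Iteration 5: 81 < 31 fails; recursion stops.
Total rows emitted: 5.

5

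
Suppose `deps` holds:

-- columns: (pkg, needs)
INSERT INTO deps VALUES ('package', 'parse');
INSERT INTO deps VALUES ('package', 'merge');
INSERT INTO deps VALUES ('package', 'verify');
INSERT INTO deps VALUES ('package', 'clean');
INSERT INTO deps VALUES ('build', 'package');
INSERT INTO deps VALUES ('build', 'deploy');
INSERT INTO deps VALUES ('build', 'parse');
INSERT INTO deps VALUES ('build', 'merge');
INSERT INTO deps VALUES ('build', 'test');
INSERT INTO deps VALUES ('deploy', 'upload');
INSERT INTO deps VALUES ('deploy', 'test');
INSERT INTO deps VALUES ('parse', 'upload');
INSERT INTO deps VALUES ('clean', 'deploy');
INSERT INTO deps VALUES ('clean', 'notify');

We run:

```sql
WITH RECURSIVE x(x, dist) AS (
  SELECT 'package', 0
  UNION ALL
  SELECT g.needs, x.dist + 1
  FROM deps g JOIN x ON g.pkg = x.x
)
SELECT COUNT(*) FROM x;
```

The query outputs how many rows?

10

Base: (package, dist=0).
Iteration 1: edges from {package} -> (clean, dist=1), (merge, dist=1), (parse, dist=1), (verify, dist=1).
Iteration 2: edges from {clean,merge,parse,verify} -> (deploy, dist=2), (notify, dist=2), (upload, dist=2).
Iteration 3: edges from {deploy,notify,upload} -> (test, dist=3), (upload, dist=3).
Iteration 4: no outgoing edges from {test,upload}; recursion stops.
Total rows emitted: 10.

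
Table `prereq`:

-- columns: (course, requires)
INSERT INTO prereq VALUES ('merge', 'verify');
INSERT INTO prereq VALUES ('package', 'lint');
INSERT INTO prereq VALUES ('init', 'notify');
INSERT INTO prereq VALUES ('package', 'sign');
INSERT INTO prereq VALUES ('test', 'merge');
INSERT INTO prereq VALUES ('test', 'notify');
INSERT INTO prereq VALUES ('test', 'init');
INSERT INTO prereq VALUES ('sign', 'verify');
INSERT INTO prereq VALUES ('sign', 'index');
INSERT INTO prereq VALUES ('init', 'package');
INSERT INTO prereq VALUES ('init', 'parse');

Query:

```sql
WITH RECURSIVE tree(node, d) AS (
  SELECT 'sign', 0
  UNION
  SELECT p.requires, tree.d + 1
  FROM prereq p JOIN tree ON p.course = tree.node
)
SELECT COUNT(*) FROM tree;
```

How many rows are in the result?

3

Base: (sign, d=0).
Iteration 1: edges from {sign} -> (index, d=1), (verify, d=1).
Iteration 2: no outgoing edges from {index,verify}; recursion stops.
Total rows emitted: 3.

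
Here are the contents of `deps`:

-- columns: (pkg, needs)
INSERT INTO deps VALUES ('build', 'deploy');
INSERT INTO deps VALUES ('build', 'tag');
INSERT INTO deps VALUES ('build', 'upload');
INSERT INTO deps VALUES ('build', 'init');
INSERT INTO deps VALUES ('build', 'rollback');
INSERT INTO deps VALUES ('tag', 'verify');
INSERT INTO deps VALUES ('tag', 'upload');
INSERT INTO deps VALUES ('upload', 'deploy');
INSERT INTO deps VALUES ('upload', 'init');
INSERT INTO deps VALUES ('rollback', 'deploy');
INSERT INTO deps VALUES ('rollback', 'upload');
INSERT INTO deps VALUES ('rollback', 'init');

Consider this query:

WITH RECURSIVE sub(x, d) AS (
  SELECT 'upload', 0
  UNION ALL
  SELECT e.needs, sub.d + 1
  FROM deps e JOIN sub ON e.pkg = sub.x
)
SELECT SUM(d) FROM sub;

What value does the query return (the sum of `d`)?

Base: (upload, d=0).
Iteration 1: edges from {upload} -> (deploy, d=1), (init, d=1).
Iteration 2: no outgoing edges from {deploy,init}; recursion stops.
SUM(d) = 0 + 1 + 1 = 2.

2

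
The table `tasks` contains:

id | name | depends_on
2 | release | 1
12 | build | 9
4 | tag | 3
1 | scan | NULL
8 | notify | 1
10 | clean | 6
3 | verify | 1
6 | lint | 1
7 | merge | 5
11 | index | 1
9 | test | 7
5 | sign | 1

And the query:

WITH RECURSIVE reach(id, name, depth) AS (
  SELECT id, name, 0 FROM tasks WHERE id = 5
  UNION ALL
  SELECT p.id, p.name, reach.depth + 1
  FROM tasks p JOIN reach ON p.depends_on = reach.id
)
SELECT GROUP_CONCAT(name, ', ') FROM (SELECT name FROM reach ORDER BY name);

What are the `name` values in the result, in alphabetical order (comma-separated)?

build, merge, sign, test

Base: id=5 (sign) at depth 0.
Iteration 1: rows with depends_on in {5} -> merge (id 7, depth 1).
Iteration 2: rows with depends_on in {7} -> test (id 9, depth 2).
Iteration 3: rows with depends_on in {9} -> build (id 12, depth 3).
Iteration 4: no rows with depends_on in {12}; recursion stops.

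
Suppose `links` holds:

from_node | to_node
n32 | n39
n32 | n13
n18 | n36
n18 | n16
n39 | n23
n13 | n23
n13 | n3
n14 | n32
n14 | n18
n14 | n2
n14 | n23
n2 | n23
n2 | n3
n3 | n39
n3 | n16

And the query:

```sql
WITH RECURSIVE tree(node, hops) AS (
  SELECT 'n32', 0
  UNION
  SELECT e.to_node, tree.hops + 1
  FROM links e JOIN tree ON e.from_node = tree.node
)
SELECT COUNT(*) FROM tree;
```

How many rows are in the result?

8

Base: (n32, hops=0).
Iteration 1: edges from {n32} -> (n13, hops=1), (n39, hops=1).
Iteration 2: edges from {n13,n39} -> (n23, hops=2), (n3, hops=2). [UNION drops 1 duplicate row(s)]
Iteration 3: edges from {n23,n3} -> (n16, hops=3), (n39, hops=3).
Iteration 4: edges from {n16,n39} -> (n23, hops=4).
Iteration 5: no outgoing edges from {n23}; recursion stops.
Total rows emitted: 8.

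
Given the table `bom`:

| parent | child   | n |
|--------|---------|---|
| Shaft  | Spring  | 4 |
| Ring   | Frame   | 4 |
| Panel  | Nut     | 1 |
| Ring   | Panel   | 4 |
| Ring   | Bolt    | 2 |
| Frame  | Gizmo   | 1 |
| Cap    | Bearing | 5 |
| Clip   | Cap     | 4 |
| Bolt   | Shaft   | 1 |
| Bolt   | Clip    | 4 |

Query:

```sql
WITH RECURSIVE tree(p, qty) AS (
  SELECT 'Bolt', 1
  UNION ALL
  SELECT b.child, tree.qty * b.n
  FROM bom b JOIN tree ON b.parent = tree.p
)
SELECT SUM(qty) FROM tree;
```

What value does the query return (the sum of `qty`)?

106

Base: (Bolt, qty=1).
Iteration 1: components of {Bolt} -> Clip = 1*4 = 4, Shaft = 1*1 = 1.
Iteration 2: components of {Clip,Shaft} -> Cap = 4*4 = 16, Spring = 1*4 = 4.
Iteration 3: components of {Cap,Spring} -> Bearing = 16*5 = 80.
Iteration 4: no further components; recursion stops.
SUM(qty) = 1 + 1 + 4 + 4 + 16 + 80 = 106.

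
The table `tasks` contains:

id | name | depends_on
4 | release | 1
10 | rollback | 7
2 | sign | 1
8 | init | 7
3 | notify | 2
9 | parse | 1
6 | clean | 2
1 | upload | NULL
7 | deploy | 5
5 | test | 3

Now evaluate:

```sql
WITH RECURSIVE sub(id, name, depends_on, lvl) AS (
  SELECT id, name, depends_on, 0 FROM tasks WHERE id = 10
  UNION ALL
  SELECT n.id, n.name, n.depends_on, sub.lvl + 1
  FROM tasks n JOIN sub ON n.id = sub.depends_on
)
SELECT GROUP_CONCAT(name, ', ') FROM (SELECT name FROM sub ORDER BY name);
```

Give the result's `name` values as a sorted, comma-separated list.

deploy, notify, rollback, sign, test, upload

Base: id=10 (rollback), depends_on=7, lvl 0.
Iteration 1: join on id=7 -> deploy (id 7, depends_on=5, lvl 1).
Iteration 2: join on id=5 -> test (id 5, depends_on=3, lvl 2).
Iteration 3: join on id=3 -> notify (id 3, depends_on=2, lvl 3).
Iteration 4: join on id=2 -> sign (id 2, depends_on=1, lvl 4).
Iteration 5: join on id=1 -> upload (id 1, depends_on=NULL, lvl 5).
Iteration 6: depends_on is NULL; no match; recursion stops.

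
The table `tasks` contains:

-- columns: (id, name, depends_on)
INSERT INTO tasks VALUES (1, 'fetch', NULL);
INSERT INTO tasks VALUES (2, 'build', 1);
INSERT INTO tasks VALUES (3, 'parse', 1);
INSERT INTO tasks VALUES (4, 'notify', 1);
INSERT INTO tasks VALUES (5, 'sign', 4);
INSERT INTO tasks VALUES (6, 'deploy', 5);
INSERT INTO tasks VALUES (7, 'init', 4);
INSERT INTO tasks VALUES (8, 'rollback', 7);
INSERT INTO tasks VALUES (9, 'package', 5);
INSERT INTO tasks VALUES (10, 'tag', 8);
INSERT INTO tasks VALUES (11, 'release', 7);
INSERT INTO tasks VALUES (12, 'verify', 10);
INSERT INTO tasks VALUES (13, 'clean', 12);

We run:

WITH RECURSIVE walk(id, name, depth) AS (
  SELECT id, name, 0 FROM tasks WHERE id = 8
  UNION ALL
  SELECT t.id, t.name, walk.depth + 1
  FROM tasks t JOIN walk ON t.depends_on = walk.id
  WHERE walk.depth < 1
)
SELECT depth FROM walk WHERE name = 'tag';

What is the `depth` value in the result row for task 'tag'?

Base: id=8 (rollback) at depth 0.
Iteration 1: rows with depends_on in {8} -> tag (id 10, depth 1).
Iteration 2: depth < 1 fails for all current rows; recursion stops.

1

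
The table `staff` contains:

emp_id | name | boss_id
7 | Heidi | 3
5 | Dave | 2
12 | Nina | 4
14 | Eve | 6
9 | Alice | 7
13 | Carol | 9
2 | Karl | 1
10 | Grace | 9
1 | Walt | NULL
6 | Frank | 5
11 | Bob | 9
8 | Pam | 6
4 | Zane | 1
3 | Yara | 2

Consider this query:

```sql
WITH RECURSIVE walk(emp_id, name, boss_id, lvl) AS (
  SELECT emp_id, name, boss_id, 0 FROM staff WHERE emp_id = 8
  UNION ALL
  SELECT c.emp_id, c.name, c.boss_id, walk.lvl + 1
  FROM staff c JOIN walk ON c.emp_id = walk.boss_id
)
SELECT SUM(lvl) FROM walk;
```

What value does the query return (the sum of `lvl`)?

Base: emp_id=8 (Pam), boss_id=6, lvl 0.
Iteration 1: join on emp_id=6 -> Frank (id 6, boss_id=5, lvl 1).
Iteration 2: join on emp_id=5 -> Dave (id 5, boss_id=2, lvl 2).
Iteration 3: join on emp_id=2 -> Karl (id 2, boss_id=1, lvl 3).
Iteration 4: join on emp_id=1 -> Walt (id 1, boss_id=NULL, lvl 4).
Iteration 5: boss_id is NULL; no match; recursion stops.
SUM(lvl) = 0 + 1 + 2 + 3 + 4 = 10.

10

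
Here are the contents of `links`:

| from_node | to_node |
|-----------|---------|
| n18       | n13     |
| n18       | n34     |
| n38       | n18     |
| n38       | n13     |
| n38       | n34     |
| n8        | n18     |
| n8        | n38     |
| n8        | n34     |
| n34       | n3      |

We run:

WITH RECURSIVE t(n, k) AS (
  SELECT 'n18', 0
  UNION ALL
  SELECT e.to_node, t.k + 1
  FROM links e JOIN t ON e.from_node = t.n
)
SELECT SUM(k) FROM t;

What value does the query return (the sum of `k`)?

4

Base: (n18, k=0).
Iteration 1: edges from {n18} -> (n13, k=1), (n34, k=1).
Iteration 2: edges from {n13,n34} -> (n3, k=2).
Iteration 3: no outgoing edges from {n3}; recursion stops.
SUM(k) = 0 + 1 + 1 + 2 = 4.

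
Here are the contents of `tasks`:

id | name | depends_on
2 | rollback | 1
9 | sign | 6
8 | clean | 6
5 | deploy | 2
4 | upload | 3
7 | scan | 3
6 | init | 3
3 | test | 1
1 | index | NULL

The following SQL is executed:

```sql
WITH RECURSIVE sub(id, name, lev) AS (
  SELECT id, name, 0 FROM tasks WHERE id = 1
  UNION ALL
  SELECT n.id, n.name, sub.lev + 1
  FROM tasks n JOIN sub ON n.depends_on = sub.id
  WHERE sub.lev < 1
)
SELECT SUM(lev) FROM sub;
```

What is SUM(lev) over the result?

2

Base: id=1 (index) at lev 0.
Iteration 1: rows with depends_on in {1} -> rollback (id 2, lev 1), test (id 3, lev 1).
Iteration 2: lev < 1 fails for all current rows; recursion stops.
SUM(lev) = 0 + 1 + 1 = 2.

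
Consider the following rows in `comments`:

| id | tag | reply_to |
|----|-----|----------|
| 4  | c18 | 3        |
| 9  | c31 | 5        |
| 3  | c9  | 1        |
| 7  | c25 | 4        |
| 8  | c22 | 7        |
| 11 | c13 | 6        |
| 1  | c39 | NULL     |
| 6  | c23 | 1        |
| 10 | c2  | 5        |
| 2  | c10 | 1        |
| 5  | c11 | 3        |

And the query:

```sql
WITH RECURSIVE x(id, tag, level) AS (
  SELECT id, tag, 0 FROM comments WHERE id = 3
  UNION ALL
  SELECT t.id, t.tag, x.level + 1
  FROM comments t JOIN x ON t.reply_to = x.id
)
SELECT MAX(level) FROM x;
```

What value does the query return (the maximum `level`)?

Base: id=3 (c9) at level 0.
Iteration 1: rows with reply_to in {3} -> c18 (id 4, level 1), c11 (id 5, level 1).
Iteration 2: rows with reply_to in {4,5} -> c25 (id 7, level 2), c31 (id 9, level 2), c2 (id 10, level 2).
Iteration 3: rows with reply_to in {7,9,10} -> c22 (id 8, level 3).
Iteration 4: no rows with reply_to in {8}; recursion stops.
level values: 0, 1, 1, 2, 2, 2, 3; the maximum is 3.

3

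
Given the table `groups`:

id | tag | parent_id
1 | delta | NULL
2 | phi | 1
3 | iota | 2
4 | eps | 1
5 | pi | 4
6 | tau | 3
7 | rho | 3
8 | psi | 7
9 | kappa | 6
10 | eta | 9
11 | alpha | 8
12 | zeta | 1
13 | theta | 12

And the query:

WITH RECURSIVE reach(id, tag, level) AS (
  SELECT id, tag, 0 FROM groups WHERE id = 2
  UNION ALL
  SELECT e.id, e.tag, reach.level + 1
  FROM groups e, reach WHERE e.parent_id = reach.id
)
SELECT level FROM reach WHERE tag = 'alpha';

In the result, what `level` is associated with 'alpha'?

Base: id=2 (phi) at level 0.
Iteration 1: rows with parent_id in {2} -> iota (id 3, level 1).
Iteration 2: rows with parent_id in {3} -> tau (id 6, level 2), rho (id 7, level 2).
Iteration 3: rows with parent_id in {6,7} -> psi (id 8, level 3), kappa (id 9, level 3).
Iteration 4: rows with parent_id in {8,9} -> eta (id 10, level 4), alpha (id 11, level 4).
Iteration 5: no rows with parent_id in {10,11}; recursion stops.

4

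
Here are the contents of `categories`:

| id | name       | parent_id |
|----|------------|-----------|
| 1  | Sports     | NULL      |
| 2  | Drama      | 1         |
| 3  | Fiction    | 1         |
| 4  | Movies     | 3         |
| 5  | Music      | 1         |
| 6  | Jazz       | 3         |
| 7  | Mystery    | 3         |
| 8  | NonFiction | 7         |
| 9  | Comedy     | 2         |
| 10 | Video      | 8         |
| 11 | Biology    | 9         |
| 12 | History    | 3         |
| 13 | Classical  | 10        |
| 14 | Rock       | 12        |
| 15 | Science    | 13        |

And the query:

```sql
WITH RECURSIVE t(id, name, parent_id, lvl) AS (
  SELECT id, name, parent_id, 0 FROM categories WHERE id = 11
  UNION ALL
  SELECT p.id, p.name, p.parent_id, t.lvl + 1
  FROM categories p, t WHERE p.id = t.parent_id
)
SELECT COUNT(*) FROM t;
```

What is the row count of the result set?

Base: id=11 (Biology), parent_id=9, lvl 0.
Iteration 1: join on id=9 -> Comedy (id 9, parent_id=2, lvl 1).
Iteration 2: join on id=2 -> Drama (id 2, parent_id=1, lvl 2).
Iteration 3: join on id=1 -> Sports (id 1, parent_id=NULL, lvl 3).
Iteration 4: parent_id is NULL; no match; recursion stops.
Total rows emitted: 4.

4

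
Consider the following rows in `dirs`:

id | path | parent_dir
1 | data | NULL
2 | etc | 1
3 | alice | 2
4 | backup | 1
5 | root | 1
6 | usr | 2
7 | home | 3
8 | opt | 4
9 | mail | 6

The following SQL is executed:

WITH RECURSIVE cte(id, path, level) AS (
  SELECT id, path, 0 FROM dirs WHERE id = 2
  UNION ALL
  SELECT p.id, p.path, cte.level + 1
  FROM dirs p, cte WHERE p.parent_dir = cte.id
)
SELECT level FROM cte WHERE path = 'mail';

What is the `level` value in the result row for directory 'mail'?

Base: id=2 (etc) at level 0.
Iteration 1: rows with parent_dir in {2} -> alice (id 3, level 1), usr (id 6, level 1).
Iteration 2: rows with parent_dir in {3,6} -> home (id 7, level 2), mail (id 9, level 2).
Iteration 3: no rows with parent_dir in {7,9}; recursion stops.

2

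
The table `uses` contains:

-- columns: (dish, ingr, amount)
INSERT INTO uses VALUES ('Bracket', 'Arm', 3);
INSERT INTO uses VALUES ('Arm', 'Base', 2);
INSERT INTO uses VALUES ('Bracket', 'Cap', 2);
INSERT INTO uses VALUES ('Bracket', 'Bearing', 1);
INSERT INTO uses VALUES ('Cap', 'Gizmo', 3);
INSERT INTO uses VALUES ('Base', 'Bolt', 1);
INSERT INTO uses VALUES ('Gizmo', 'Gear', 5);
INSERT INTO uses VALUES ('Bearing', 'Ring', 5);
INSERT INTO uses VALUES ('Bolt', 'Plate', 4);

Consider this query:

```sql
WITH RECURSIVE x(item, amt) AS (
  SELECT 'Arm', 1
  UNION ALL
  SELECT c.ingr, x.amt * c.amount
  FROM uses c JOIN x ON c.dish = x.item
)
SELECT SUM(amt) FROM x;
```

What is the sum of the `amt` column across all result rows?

13

Base: (Arm, amt=1).
Iteration 1: components of {Arm} -> Base = 1*2 = 2.
Iteration 2: components of {Base} -> Bolt = 2*1 = 2.
Iteration 3: components of {Bolt} -> Plate = 2*4 = 8.
Iteration 4: no further components; recursion stops.
SUM(amt) = 1 + 2 + 2 + 8 = 13.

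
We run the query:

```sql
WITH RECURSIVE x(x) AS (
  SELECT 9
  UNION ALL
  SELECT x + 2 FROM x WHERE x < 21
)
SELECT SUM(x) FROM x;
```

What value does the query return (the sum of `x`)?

105

Base: x=9.
Iteration 1: 9 < 21 holds -> x = 9 + 2 = 11.
Iteration 2: 11 < 21 holds -> x = 11 + 2 = 13.
Iteration 3: 13 < 21 holds -> x = 13 + 2 = 15.
Iteration 4: 15 < 21 holds -> x = 15 + 2 = 17.
Iteration 5: 17 < 21 holds -> x = 17 + 2 = 19.
Iteration 6: 19 < 21 holds -> x = 19 + 2 = 21.
Iteration 7: 21 < 21 fails; recursion stops.
SUM(x) = 9 + 11 + 13 + 15 + 17 + 19 + 21 = 105.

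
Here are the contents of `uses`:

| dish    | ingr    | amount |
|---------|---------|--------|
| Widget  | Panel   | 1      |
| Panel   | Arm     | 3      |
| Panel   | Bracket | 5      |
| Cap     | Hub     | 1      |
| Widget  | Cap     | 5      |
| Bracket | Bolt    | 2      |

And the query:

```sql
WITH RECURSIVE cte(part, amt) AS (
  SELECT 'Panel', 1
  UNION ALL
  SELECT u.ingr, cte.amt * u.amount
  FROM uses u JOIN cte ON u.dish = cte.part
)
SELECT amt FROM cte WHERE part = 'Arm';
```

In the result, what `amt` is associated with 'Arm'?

3

Base: (Panel, amt=1).
Iteration 1: components of {Panel} -> Arm = 1*3 = 3, Bracket = 1*5 = 5.
Iteration 2: components of {Arm,Bracket} -> Bolt = 5*2 = 10.
Iteration 3: no further components; recursion stops.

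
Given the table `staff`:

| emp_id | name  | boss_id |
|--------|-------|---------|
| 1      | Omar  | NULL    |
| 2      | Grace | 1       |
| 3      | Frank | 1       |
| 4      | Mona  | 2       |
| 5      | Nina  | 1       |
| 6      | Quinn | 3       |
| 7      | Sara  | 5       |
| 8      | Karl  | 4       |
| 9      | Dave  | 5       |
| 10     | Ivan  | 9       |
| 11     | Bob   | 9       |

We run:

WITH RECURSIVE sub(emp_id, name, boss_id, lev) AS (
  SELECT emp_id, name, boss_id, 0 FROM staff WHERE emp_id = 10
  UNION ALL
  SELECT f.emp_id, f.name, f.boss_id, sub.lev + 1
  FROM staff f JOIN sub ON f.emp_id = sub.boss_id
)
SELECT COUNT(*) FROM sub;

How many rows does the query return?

Base: emp_id=10 (Ivan), boss_id=9, lev 0.
Iteration 1: join on emp_id=9 -> Dave (id 9, boss_id=5, lev 1).
Iteration 2: join on emp_id=5 -> Nina (id 5, boss_id=1, lev 2).
Iteration 3: join on emp_id=1 -> Omar (id 1, boss_id=NULL, lev 3).
Iteration 4: boss_id is NULL; no match; recursion stops.
Total rows emitted: 4.

4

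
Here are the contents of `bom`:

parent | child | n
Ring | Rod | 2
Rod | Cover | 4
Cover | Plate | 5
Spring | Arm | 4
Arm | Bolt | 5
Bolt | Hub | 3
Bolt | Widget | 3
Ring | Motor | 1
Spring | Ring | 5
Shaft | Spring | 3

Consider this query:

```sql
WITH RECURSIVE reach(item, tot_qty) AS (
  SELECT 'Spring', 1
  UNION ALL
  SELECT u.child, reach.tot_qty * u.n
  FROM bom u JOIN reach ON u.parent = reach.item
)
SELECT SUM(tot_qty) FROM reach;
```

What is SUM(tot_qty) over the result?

405

Base: (Spring, tot_qty=1).
Iteration 1: components of {Spring} -> Arm = 1*4 = 4, Ring = 1*5 = 5.
Iteration 2: components of {Arm,Ring} -> Bolt = 4*5 = 20, Motor = 5*1 = 5, Rod = 5*2 = 10.
Iteration 3: components of {Bolt,Motor,Rod} -> Cover = 10*4 = 40, Hub = 20*3 = 60, Widget = 20*3 = 60.
Iteration 4: components of {Cover,Hub,Widget} -> Plate = 40*5 = 200.
Iteration 5: no further components; recursion stops.
SUM(tot_qty) = 1 + 4 + 5 + 20 + 10 + 5 + 60 + 60 + 40 + 200 = 405.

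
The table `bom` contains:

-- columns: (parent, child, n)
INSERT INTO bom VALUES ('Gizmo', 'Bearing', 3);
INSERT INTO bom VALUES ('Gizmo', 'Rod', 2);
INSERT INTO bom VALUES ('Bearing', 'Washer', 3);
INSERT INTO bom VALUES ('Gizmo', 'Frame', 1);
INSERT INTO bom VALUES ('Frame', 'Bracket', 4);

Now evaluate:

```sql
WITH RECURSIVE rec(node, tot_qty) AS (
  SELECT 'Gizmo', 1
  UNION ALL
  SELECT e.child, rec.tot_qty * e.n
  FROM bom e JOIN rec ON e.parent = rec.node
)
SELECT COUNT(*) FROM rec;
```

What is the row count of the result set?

6

Base: (Gizmo, tot_qty=1).
Iteration 1: components of {Gizmo} -> Bearing = 1*3 = 3, Frame = 1*1 = 1, Rod = 1*2 = 2.
Iteration 2: components of {Bearing,Frame,Rod} -> Bracket = 1*4 = 4, Washer = 3*3 = 9.
Iteration 3: no further components; recursion stops.
Total rows emitted: 6.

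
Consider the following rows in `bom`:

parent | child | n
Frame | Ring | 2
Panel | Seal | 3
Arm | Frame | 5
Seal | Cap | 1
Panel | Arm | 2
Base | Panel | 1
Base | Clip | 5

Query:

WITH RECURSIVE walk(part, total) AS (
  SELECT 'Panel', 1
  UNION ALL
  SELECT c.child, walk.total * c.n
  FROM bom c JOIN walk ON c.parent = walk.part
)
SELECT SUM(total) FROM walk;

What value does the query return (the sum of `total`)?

Base: (Panel, total=1).
Iteration 1: components of {Panel} -> Arm = 1*2 = 2, Seal = 1*3 = 3.
Iteration 2: components of {Arm,Seal} -> Cap = 3*1 = 3, Frame = 2*5 = 10.
Iteration 3: components of {Cap,Frame} -> Ring = 10*2 = 20.
Iteration 4: no further components; recursion stops.
SUM(total) = 1 + 3 + 2 + 3 + 10 + 20 = 39.

39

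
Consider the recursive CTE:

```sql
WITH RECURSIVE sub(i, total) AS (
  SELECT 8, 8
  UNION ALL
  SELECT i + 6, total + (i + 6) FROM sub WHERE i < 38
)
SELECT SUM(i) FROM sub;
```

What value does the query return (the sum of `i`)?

138

Base: i=8, total=8.
Iteration 1: 8 < 38 holds -> i = 8 + 6 = 14, total = 8 + 14 = 22.
Iteration 2: 14 < 38 holds -> i = 14 + 6 = 20, total = 22 + 20 = 42.
Iteration 3: 20 < 38 holds -> i = 20 + 6 = 26, total = 42 + 26 = 68.
Iteration 4: 26 < 38 holds -> i = 26 + 6 = 32, total = 68 + 32 = 100.
Iteration 5: 32 < 38 holds -> i = 32 + 6 = 38, total = 100 + 38 = 138.
Iteration 6: 38 < 38 fails; recursion stops.
SUM(i) = 8 + 14 + 20 + 26 + 32 + 38 = 138.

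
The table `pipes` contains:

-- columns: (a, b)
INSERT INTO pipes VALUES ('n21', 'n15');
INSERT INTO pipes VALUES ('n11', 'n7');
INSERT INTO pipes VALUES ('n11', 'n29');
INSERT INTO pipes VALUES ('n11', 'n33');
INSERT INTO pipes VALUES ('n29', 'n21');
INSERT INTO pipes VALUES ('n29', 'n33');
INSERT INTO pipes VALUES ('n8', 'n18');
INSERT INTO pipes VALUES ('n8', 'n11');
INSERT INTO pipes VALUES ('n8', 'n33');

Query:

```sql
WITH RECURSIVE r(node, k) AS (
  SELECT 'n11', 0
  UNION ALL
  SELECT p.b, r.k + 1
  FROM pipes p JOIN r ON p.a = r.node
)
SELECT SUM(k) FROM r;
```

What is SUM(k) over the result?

10

Base: (n11, k=0).
Iteration 1: edges from {n11} -> (n29, k=1), (n33, k=1), (n7, k=1).
Iteration 2: edges from {n29,n33,n7} -> (n21, k=2), (n33, k=2).
Iteration 3: edges from {n21,n33} -> (n15, k=3).
Iteration 4: no outgoing edges from {n15}; recursion stops.
SUM(k) = 0 + 1 + 1 + 1 + 2 + 2 + 3 = 10.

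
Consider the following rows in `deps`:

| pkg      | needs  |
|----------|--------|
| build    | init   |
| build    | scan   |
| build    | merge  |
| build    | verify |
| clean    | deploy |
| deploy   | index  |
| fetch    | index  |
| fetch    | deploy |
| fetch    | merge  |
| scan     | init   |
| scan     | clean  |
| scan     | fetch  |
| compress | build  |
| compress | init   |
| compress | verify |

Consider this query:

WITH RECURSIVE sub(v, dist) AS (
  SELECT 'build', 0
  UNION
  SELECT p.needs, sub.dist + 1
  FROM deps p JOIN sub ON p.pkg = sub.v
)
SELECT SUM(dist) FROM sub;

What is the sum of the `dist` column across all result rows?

Base: (build, dist=0).
Iteration 1: edges from {build} -> (init, dist=1), (merge, dist=1), (scan, dist=1), (verify, dist=1).
Iteration 2: edges from {init,merge,scan,verify} -> (clean, dist=2), (fetch, dist=2), (init, dist=2).
Iteration 3: edges from {clean,fetch,init} -> (deploy, dist=3), (index, dist=3), (merge, dist=3). [UNION drops 1 duplicate row(s)]
Iteration 4: edges from {deploy,index,merge} -> (index, dist=4).
Iteration 5: no outgoing edges from {index}; recursion stops.
SUM(dist) = 0 + 1 + 1 + 1 + 1 + 2 + 2 + 2 + 3 + 3 + 3 + 4 = 23.

23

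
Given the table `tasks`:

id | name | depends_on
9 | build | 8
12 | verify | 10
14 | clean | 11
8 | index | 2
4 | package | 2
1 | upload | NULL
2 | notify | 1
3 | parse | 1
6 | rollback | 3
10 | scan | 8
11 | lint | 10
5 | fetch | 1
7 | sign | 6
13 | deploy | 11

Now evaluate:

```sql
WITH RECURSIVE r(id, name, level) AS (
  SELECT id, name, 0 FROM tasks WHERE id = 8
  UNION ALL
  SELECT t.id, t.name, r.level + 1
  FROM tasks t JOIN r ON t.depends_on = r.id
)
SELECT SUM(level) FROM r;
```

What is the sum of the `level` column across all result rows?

12

Base: id=8 (index) at level 0.
Iteration 1: rows with depends_on in {8} -> build (id 9, level 1), scan (id 10, level 1).
Iteration 2: rows with depends_on in {9,10} -> lint (id 11, level 2), verify (id 12, level 2).
Iteration 3: rows with depends_on in {11,12} -> deploy (id 13, level 3), clean (id 14, level 3).
Iteration 4: no rows with depends_on in {13,14}; recursion stops.
SUM(level) = 0 + 1 + 1 + 2 + 2 + 3 + 3 = 12.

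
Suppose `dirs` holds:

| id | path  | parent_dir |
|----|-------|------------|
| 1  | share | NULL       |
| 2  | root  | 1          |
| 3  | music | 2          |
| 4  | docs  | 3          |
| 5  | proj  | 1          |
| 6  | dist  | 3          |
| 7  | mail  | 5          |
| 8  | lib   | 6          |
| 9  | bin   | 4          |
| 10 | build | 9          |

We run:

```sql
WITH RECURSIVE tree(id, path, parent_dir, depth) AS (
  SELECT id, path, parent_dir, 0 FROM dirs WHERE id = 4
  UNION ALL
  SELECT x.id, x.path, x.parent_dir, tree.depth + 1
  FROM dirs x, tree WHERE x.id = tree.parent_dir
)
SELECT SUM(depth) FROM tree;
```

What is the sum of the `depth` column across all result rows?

6

Base: id=4 (docs), parent_dir=3, depth 0.
Iteration 1: join on id=3 -> music (id 3, parent_dir=2, depth 1).
Iteration 2: join on id=2 -> root (id 2, parent_dir=1, depth 2).
Iteration 3: join on id=1 -> share (id 1, parent_dir=NULL, depth 3).
Iteration 4: parent_dir is NULL; no match; recursion stops.
SUM(depth) = 0 + 1 + 2 + 3 = 6.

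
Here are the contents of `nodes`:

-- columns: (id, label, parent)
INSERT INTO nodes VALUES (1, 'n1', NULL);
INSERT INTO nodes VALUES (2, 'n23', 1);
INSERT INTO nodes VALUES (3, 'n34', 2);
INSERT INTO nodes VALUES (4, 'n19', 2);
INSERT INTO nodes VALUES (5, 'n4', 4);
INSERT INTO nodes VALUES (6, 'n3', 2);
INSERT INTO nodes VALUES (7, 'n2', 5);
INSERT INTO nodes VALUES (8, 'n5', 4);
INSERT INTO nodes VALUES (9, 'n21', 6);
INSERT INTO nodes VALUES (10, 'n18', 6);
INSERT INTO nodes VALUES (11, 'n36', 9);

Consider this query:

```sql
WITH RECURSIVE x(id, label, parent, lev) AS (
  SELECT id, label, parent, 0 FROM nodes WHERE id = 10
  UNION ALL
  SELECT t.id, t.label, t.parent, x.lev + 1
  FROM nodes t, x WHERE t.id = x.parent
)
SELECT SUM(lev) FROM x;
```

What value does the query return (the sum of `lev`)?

6

Base: id=10 (n18), parent=6, lev 0.
Iteration 1: join on id=6 -> n3 (id 6, parent=2, lev 1).
Iteration 2: join on id=2 -> n23 (id 2, parent=1, lev 2).
Iteration 3: join on id=1 -> n1 (id 1, parent=NULL, lev 3).
Iteration 4: parent is NULL; no match; recursion stops.
SUM(lev) = 0 + 1 + 2 + 3 = 6.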